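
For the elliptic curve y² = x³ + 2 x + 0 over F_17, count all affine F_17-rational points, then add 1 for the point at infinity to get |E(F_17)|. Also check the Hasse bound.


Affine points = {(0, 0), (3, 4), (3, 13), (4, 2), (4, 15), (5, 4), (5, 13), (7, 0), (8, 1), (8, 16), (9, 4), (9, 13), (10, 0), (12, 1), (12, 16), (13, 8), (13, 9), (14, 1), (14, 16)}; affine count = 19; |E(F_17)| = 20.

Discriminant check: Δ ∝ 4a³ + 27b² = 4·2³ + 27·0² = 4·8 + 27·0 ≡ 15 (mod 17). Nonzero ⇒ E is nonsingular.
For each x ∈ F_17, compute rhs = x³ + 2·x + 0 mod 17, then count y ∈ F_17 with y² ≡ rhs.
  x = 0: rhs = 0, matching y values: 0 (1 points).
  x = 1: rhs = 3, matching y values: none (0 points).
  x = 2: rhs = 12, matching y values: none (0 points).
  x = 3: rhs = 16, matching y values: 4, 13 (2 points).
  x = 4: rhs = 4, matching y values: 2, 15 (2 points).
  x = 5: rhs = 16, matching y values: 4, 13 (2 points).
  x = 6: rhs = 7, matching y values: none (0 points).
  x = 7: rhs = 0, matching y values: 0 (1 points).
  x = 8: rhs = 1, matching y values: 1, 16 (2 points).
  x = 9: rhs = 16, matching y values: 4, 13 (2 points).
  x = 10: rhs = 0, matching y values: 0 (1 points).
  x = 11: rhs = 10, matching y values: none (0 points).
  x = 12: rhs = 1, matching y values: 1, 16 (2 points).
  x = 13: rhs = 13, matching y values: 8, 9 (2 points).
  x = 14: rhs = 1, matching y values: 1, 16 (2 points).
  x = 15: rhs = 5, matching y values: none (0 points).
  x = 16: rhs = 14, matching y values: none (0 points).
Total affine count: 19.
Full point count |E(F_17)| = 19 + 1 = 20.
Hasse bound: |20 − (17+1)| = |2| = 2 ≤ 2√17 ≈ 8.2462 ✓.


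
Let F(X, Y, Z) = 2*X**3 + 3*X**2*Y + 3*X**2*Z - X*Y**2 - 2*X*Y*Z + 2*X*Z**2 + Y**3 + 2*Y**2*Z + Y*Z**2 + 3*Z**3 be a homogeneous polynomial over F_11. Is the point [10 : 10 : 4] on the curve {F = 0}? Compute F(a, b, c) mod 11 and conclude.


F(10,10,4) ≡ 8 (mod 11); P is NOT on the curve.

Evaluate F(10, 10, 4) term-by-term (mod 11).
  2*X**3 ↦ 2·1000·1·1 = 2000
  3*X**2*Y ↦ 3·100·10·1 = 3000
  3*X**2*Z ↦ 3·100·1·4 = 1200
  -X*Y**2 ↦ -1·10·100·1 = -1000
  -2*X*Y*Z ↦ -2·10·10·4 = -800
  2*X*Z**2 ↦ 2·10·1·16 = 320
  Y**3 ↦ 1·1·1000·1 = 1000
  2*Y**2*Z ↦ 2·1·100·4 = 800
  Y*Z**2 ↦ 1·1·10·16 = 160
  3*Z**3 ↦ 3·1·1·64 = 192
Sum: F(10, 10, 4) = (2000) + (3000) + (1200) + (-1000) + (-800) + (320) + (1000) + (800) + (160) + (192) = 6872.
Reducing mod 11: 6872 ≡ 8 (mod 11).
Since F(a, b, c) ≡ 8 ≠ 0 (mod 11), P does NOT lie on the curve.


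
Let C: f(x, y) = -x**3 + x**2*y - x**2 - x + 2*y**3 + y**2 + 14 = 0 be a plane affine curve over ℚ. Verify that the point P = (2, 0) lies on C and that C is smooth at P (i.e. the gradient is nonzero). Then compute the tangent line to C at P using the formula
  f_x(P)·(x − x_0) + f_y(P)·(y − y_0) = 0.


Tangent line at P: -17*x + 4*y + 34 = 0.

Step 1: f(2, 0) = 0, so P lies on C.
Step 2: partial derivatives
  f_x(x, y) = -3*x**2 + 2*x*y - 2*x - 1, f_y(x, y) = x**2 + 6*y**2 + 2*y.
  f_x(P) = -17, f_y(P) = 4 (gradient nonzero, so P is smooth).
Step 3: tangent line at P: -17·(x − 2) + 4·(y − 0) = 0.
Expanding: -17*x + 4*y + 34 = 0.


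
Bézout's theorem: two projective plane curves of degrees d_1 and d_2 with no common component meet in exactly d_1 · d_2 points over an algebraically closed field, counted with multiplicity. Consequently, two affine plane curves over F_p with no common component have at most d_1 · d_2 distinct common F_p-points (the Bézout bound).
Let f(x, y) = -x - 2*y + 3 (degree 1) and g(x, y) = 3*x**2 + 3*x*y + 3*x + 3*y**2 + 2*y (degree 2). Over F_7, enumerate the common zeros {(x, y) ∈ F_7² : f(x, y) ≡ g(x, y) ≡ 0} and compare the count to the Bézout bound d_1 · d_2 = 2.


Common zeros: {(1, 1), (2, 4)}; count = 2; Bézout bound = 2.

deg(f) = 1, deg(g) = 2, so Bézout bound = 2.
Scan x ∈ F_7. For each x, list the y ∈ F_7 with f(x, y) ≡ 0 and those with g(x, y) ≡ 0 (mod 7); the common zeros in that column are the intersection.
  x = 0: f ≡ 0 at y ∈ {5}; g ≡ 0 at y ∈ {0, 4}; common: ∅.
  x = 1: f ≡ 0 at y ∈ {1}; g ≡ 0 at y ∈ {1, 2}; common: {1}.
  x = 2: f ≡ 0 at y ∈ {4}; g ≡ 0 at y ∈ {4, 5}; common: {4}.
  x = 3: f ≡ 0 at y ∈ {0}; g ≡ 0 at y ∈ {2, 6}; common: ∅.
  x = 4: f ≡ 0 at y ∈ {3}; g ≡ 0 at y ∈ {1, 6}; common: ∅.
  x = 5: f ≡ 0 at y ∈ {6}; g ≡ 0 at y ∈ {3}; common: ∅.
  x = 6: f ≡ 0 at y ∈ {2}; g ≡ 0 at y ∈ {0, 5}; common: ∅.
Collecting: common zeros = {(1, 1), (2, 4)}, so the count is 2.
Comparison with the Bézout bound: 2 ≤ 2 = deg(f)·deg(g), as expected for curves with no common component (the bound is attained).


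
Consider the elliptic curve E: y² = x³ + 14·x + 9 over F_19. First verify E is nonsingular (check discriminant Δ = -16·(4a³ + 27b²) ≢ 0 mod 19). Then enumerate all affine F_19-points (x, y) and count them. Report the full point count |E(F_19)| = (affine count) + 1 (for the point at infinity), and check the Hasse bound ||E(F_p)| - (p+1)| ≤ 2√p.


Affine points = {(0, 3), (0, 16), (1, 9), (1, 10), (2, 8), (2, 11), (6, 9), (6, 10), (8, 5), (8, 14), (9, 3), (9, 16), (10, 3), (10, 16), (12, 9), (12, 10), (14, 2), (14, 17), (16, 4), (16, 15), (17, 7), (17, 12)}; affine count = 22; |E(F_19)| = 23.

Discriminant check: Δ ∝ 4a³ + 27b² = 4·14³ + 27·9² = 4·2744 + 27·81 ≡ 15 (mod 19). Nonzero ⇒ E is nonsingular.
For each x ∈ F_19, compute rhs = x³ + 14·x + 9 mod 19, then count y ∈ F_19 with y² ≡ rhs.
  x = 0: rhs = 9, matching y values: 3, 16 (2 points).
  x = 1: rhs = 5, matching y values: 9, 10 (2 points).
  x = 2: rhs = 7, matching y values: 8, 11 (2 points).
  x = 3: rhs = 2, matching y values: none (0 points).
  x = 4: rhs = 15, matching y values: none (0 points).
  x = 5: rhs = 14, matching y values: none (0 points).
  x = 6: rhs = 5, matching y values: 9, 10 (2 points).
  x = 7: rhs = 13, matching y values: none (0 points).
  x = 8: rhs = 6, matching y values: 5, 14 (2 points).
  x = 9: rhs = 9, matching y values: 3, 16 (2 points).
  x = 10: rhs = 9, matching y values: 3, 16 (2 points).
  x = 11: rhs = 12, matching y values: none (0 points).
  x = 12: rhs = 5, matching y values: 9, 10 (2 points).
  x = 13: rhs = 13, matching y values: none (0 points).
  x = 14: rhs = 4, matching y values: 2, 17 (2 points).
  x = 15: rhs = 3, matching y values: none (0 points).
  x = 16: rhs = 16, matching y values: 4, 15 (2 points).
  x = 17: rhs = 11, matching y values: 7, 12 (2 points).
  x = 18: rhs = 13, matching y values: none (0 points).
Total affine count: 22.
Full point count |E(F_19)| = 22 + 1 = 23.
Hasse bound: |23 − (19+1)| = |3| = 3 ≤ 2√19 ≈ 8.7178 ✓.


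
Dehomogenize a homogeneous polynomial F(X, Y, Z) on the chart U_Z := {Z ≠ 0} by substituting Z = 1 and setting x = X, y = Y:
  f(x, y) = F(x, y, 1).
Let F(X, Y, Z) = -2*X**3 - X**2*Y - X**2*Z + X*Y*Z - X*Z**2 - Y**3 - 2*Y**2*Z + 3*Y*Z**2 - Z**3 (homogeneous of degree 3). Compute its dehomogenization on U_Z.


f(x, y) = -2*x**3 - x**2*y - x**2 + x*y - x - y**3 - 2*y**2 + 3*y - 1

On U_Z we set Z = 1. Each monomial c·X^i·Y^j·Z^k in F becomes c·x^i·y^j·1^k = c·x^i·y^j.
Substituting Z = 1: F(X, Y, 1) = -2*x**3 - x**2*y - x**2 + x*y - x - y**3 - 2*y**2 + 3*y - 1.
Note: deg(f) ≤ deg(F) = 3; strict inequality happens when F is divisible by Z (lost terms).


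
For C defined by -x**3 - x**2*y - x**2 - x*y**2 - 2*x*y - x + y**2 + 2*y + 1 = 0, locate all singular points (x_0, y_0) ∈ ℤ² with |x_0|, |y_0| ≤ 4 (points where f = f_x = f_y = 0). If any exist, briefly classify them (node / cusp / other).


Singular points: {(0, -1)}; classification: cusp.

Compute partial derivatives:
  f_x = -3*x**2 - 2*x*y - 2*x - y**2 - 2*y - 1.
  f_y = -x**2 - 2*x*y - 2*x + 2*y + 2.
Scan x_0 ∈ {−4, ..., 4}. For each x_0, f_y(x_0, y) is a polynomial in y; find its integer roots y ∈ {−4, ..., 4}, then test f_x and f at those candidates.
  x = -4: f_y(-4, y) = 10*y - 6; no integer root y with |y| ≤ 4.
  x = -3: f_y(-3, y) = 8*y - 1; no integer root y with |y| ≤ 4.
  x = -2: f_y(-2, y) = 6*y + 2; no integer root y with |y| ≤ 4.
  x = -1: f_y(-1, y) = 4*y + 3; no integer root y with |y| ≤ 4.
  x = 0: f_y(0, y) = 2*y + 2; vanishes at y ∈ {-1}. (0, -1): f_x = 0, f = 0 — SINGULAR.
  x = 1: f_y(1, y) = -1; no integer root y with |y| ≤ 4.
  x = 2: f_y(2, y) = -2*y - 6; vanishes at y ∈ {-3}. (2, -3): f_x = -8 ≠ 0.
  x = 3: f_y(3, y) = -4*y - 13; no integer root y with |y| ≤ 4.
  x = 4: f_y(4, y) = -6*y - 22; no integer root y with |y| ≤ 4.
Only singular point on the grid: (0, -1).
Classify: substitute x = 0 + u, y = -1 + v and expand: f = -u**3 - u**2*v - u*v**2 + v**2.
No constant or linear terms (consistent with a singular point). Quadratic part: v**2. Cubic part: -u**3 - u**2*v - u*v**2.
The quadratic part v**2 is a perfect square, so there is a single (double) tangent line v = 0, i.e. y = -1. Restricting the cubic part to that line (v = 0) leaves -u**3 ≠ 0, so f is not divisible by v and the branch is v² ≈ u**3 to lowest order — this is a cusp.
Classification: cusp.


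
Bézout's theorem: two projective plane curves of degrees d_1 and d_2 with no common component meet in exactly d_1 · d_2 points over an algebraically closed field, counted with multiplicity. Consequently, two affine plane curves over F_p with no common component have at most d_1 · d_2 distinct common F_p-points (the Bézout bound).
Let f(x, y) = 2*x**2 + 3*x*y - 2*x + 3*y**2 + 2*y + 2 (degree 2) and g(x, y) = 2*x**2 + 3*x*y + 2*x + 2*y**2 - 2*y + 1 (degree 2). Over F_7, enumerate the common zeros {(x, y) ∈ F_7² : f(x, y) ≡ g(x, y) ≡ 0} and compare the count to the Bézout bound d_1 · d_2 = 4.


Common zeros: ∅; count = 0; Bézout bound = 4.

deg(f) = 2, deg(g) = 2, so Bézout bound = 4.
Scan x ∈ F_7. For each x, list the y ∈ F_7 with f(x, y) ≡ 0 and those with g(x, y) ≡ 0 (mod 7); the common zeros in that column are the intersection.
  x = 0: f ≡ 0 at y ∈ {1, 3}; g ≡ 0 at y ∈ ∅; common: ∅.
  x = 1: f ≡ 0 at y ∈ {4, 6}; g ≡ 0 at y ∈ ∅; common: ∅.
  x = 2: f ≡ 0 at y ∈ ∅; g ≡ 0 at y ∈ ∅; common: ∅.
  x = 3: f ≡ 0 at y ∈ {0, 1}; g ≡ 0 at y ∈ ∅; common: ∅.
  x = 4: f ≡ 0 at y ∈ ∅; g ≡ 0 at y ∈ ∅; common: ∅.
  x = 5: f ≡ 0 at y ∈ {0, 6}; g ≡ 0 at y ∈ ∅; common: ∅.
  x = 6: f ≡ 0 at y ∈ ∅; g ≡ 0 at y ∈ ∅; common: ∅.
Collecting: common zeros = ∅, so the count is 0.
Comparison with the Bézout bound: 0 ≤ 4 = deg(f)·deg(g), as expected for curves with no common component (the affine F_7-count falls short of the bound because intersections may lie at infinity, over extension fields, or carry multiplicity).


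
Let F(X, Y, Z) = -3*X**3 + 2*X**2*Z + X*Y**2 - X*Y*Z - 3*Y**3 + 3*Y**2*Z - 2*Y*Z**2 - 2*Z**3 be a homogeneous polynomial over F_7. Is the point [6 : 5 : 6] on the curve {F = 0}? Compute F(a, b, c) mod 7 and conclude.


F(6,5,6) ≡ 3 (mod 7); P is NOT on the curve.

Evaluate F(6, 5, 6) term-by-term (mod 7).
  -3*X**3 ↦ -3·216·1·1 = -648
  2*X**2*Z ↦ 2·36·1·6 = 432
  X*Y**2 ↦ 1·6·25·1 = 150
  -X*Y*Z ↦ -1·6·5·6 = -180
  -3*Y**3 ↦ -3·1·125·1 = -375
  3*Y**2*Z ↦ 3·1·25·6 = 450
  -2*Y*Z**2 ↦ -2·1·5·36 = -360
  -2*Z**3 ↦ -2·1·1·216 = -432
Sum: F(6, 5, 6) = (-648) + (432) + (150) + (-180) + (-375) + (450) + (-360) + (-432) = -963.
Reducing mod 7: -963 ≡ 3 (mod 7).
Since F(a, b, c) ≡ 3 ≠ 0 (mod 7), P does NOT lie on the curve.


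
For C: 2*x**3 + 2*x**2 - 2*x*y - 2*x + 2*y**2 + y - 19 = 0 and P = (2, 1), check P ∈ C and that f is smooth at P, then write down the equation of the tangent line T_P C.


Tangent line at P: 28*x + y - 57 = 0.

Step 1: f(2, 1) = 0, so P lies on C.
Step 2: partial derivatives
  f_x(x, y) = 6*x**2 + 4*x - 2*y - 2, f_y(x, y) = -2*x + 4*y + 1.
  f_x(P) = 28, f_y(P) = 1 (gradient nonzero, so P is smooth).
Step 3: tangent line at P: 28·(x − 2) + 1·(y − 1) = 0.
Expanding: 28*x + y - 57 = 0.


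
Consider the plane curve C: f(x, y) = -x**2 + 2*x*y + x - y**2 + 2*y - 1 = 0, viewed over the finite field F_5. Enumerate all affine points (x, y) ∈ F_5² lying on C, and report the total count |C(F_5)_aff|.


Affine F_5-points: {(0, 1), (2, 2), (2, 4), (3, 1), (3, 2)}; count = 5.

For each of the 25 pairs (x, y) ∈ F_5², evaluate f(x, y) mod 5. Record the zeros.
  x = 0: [0↦4, 1↦0, 2↦4, 3↦1, 4↦1]  zeros at y ∈ {1}
  x = 1: [0↦4, 1↦2, 2↦3, 3↦2, 4↦4]  zeros at y ∈ ∅
  x = 2: [0↦2, 1↦2, 2↦0, 3↦1, 4↦0]  zeros at y ∈ {2, 4}
  x = 3: [0↦3, 1↦0, 2↦0, 3↦3, 4↦4]  zeros at y ∈ {1, 2}
  x = 4: [0↦2, 1↦1, 2↦3, 3↦3, 4↦1]  zeros at y ∈ ∅
Collecting zeros: affine points = {(0, 1), (2, 2), (2, 4), (3, 1), (3, 2)}.
Total count |C(F_5)_aff| = 5.


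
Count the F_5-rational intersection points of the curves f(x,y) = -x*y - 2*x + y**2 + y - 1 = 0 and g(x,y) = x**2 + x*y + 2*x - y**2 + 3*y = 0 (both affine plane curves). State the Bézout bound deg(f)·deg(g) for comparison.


Common zeros: ∅; count = 0; Bézout bound = 4.

deg(f) = 2, deg(g) = 2, so Bézout bound = 4.
Scan x ∈ F_5. For each x, list the y ∈ F_5 with f(x, y) ≡ 0 and those with g(x, y) ≡ 0 (mod 5); the common zeros in that column are the intersection.
  x = 0: f ≡ 0 at y ∈ {2}; g ≡ 0 at y ∈ {0, 3}; common: ∅.
  x = 1: f ≡ 0 at y ∈ ∅; g ≡ 0 at y ∈ ∅; common: ∅.
  x = 2: f ≡ 0 at y ∈ {0, 1}; g ≡ 0 at y ∈ ∅; common: ∅.
  x = 3: f ≡ 0 at y ∈ ∅; g ≡ 0 at y ∈ {0, 1}; common: ∅.
  x = 4: f ≡ 0 at y ∈ {4}; g ≡ 0 at y ∈ {1}; common: ∅.
Collecting: common zeros = ∅, so the count is 0.
Comparison with the Bézout bound: 0 ≤ 4 = deg(f)·deg(g), as expected for curves with no common component (the affine F_5-count falls short of the bound because intersections may lie at infinity, over extension fields, or carry multiplicity).


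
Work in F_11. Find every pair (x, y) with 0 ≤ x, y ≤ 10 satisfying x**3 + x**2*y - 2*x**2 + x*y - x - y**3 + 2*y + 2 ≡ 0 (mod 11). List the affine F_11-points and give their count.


Affine F_11-points: {(1, 0), (1, 2), (1, 9), (2, 0), (3, 4), (4, 2), (6, 2), (7, 1), (7, 9), (8, 1), (10, 0)}; count = 11.

For each of the 121 pairs (x, y) ∈ F_11², evaluate f(x, y) mod 11. Record the zeros.
  x = 0: [0↦2, 1↦3, 2↦9, 3↦3, 4↦1, 5↦8, 6↦7, 7↦3, 8↦1, 9↦6, 10↦1]  zeros at y ∈ ∅
  x = 1: [0↦0, 1↦3, 2↦0, 3↦7, 4↦7, 5↦5, 6↦6, 7↦4, 8↦4, 9↦0, 10↦8]  zeros at y ∈ {0, 2, 9}
  x = 2: [0↦0, 1↦7, 2↦8, 3↦8, 4↦1, 5↦3, 6↦8, 7↦10, 8↦3, 9↦3, 10↦4]  zeros at y ∈ {0}
  x = 3: [0↦8, 1↦10, 2↦6, 3↦1, 4↦0, 5↦8, 6↦8, 7↦5, 8↦4, 9↦10, 10↦6]  zeros at y ∈ {4}
  x = 4: [0↦8, 1↦7, 2↦0, 3↦3, 4↦10, 5↦4, 6↦1, 7↦6, 8↦2, 9↦5, 10↦9]  zeros at y ∈ {2}
  x = 5: [0↦6, 1↦4, 2↦7, 3↦9, 4↦4, 5↦8, 6↦4, 7↦8, 8↦3, 9↦5, 10↦8]  zeros at y ∈ ∅
  x = 6: [0↦8, 1↦7, 2↦0, 3↦3, 4↦10, 5↦4, 6↦1, 7↦6, 8↦2, 9↦5, 10↦9]  zeros at y ∈ {2}
  x = 7: [0↦9, 1↦0, 2↦7, 3↦2, 4↦1, 5↦9, 6↦9, 7↦6, 8↦5, 9↦0, 10↦7]  zeros at y ∈ {1, 9}
  x = 8: [0↦4, 1↦0, 2↦1, 3↦1, 4↦5, 5↦7, 6↦1, 7↦3, 8↦7, 9↦7, 10↦8]  zeros at y ∈ {1}
  x = 9: [0↦10, 1↦2, 2↦10, 3↦6, 4↦6, 5↦4, 6↦5, 7↦3, 8↦3, 9↦10, 10↦7]  zeros at y ∈ ∅
  x = 10: [0↦0, 1↦1, 2↦7, 3↦1, 4↦10, 5↦6, 6↦5, 7↦1, 8↦10, 9↦4, 10↦10]  zeros at y ∈ {0}
Collecting zeros: affine points = {(1, 0), (1, 2), (1, 9), (2, 0), (3, 4), (4, 2), (6, 2), (7, 1), (7, 9), (8, 1), (10, 0)}.
Total count |C(F_11)_aff| = 11.


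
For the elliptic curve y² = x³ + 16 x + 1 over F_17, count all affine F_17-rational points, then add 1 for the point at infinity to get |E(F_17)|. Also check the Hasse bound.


Affine points = {(0, 1), (0, 16), (1, 1), (1, 16), (3, 5), (3, 12), (5, 6), (5, 11), (12, 0), (13, 3), (13, 14), (16, 1), (16, 16)}; affine count = 13; |E(F_17)| = 14.

Discriminant check: Δ ∝ 4a³ + 27b² = 4·16³ + 27·1² = 4·4096 + 27·1 ≡ 6 (mod 17). Nonzero ⇒ E is nonsingular.
For each x ∈ F_17, compute rhs = x³ + 16·x + 1 mod 17, then count y ∈ F_17 with y² ≡ rhs.
  x = 0: rhs = 1, matching y values: 1, 16 (2 points).
  x = 1: rhs = 1, matching y values: 1, 16 (2 points).
  x = 2: rhs = 7, matching y values: none (0 points).
  x = 3: rhs = 8, matching y values: 5, 12 (2 points).
  x = 4: rhs = 10, matching y values: none (0 points).
  x = 5: rhs = 2, matching y values: 6, 11 (2 points).
  x = 6: rhs = 7, matching y values: none (0 points).
  x = 7: rhs = 14, matching y values: none (0 points).
  x = 8: rhs = 12, matching y values: none (0 points).
  x = 9: rhs = 7, matching y values: none (0 points).
  x = 10: rhs = 5, matching y values: none (0 points).
  x = 11: rhs = 12, matching y values: none (0 points).
  x = 12: rhs = 0, matching y values: 0 (1 points).
  x = 13: rhs = 9, matching y values: 3, 14 (2 points).
  x = 14: rhs = 11, matching y values: none (0 points).
  x = 15: rhs = 12, matching y values: none (0 points).
  x = 16: rhs = 1, matching y values: 1, 16 (2 points).
Total affine count: 13.
Full point count |E(F_17)| = 13 + 1 = 14.
Hasse bound: |14 − (17+1)| = |-4| = 4 ≤ 2√17 ≈ 8.2462 ✓.


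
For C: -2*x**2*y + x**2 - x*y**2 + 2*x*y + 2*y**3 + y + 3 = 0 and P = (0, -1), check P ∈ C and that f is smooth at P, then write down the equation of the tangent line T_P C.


Tangent line at P: -3*x + 7*y + 7 = 0.

Step 1: f(0, -1) = 0, so P lies on C.
Step 2: partial derivatives
  f_x(x, y) = -4*x*y + 2*x - y**2 + 2*y, f_y(x, y) = -2*x**2 - 2*x*y + 2*x + 6*y**2 + 1.
  f_x(P) = -3, f_y(P) = 7 (gradient nonzero, so P is smooth).
Step 3: tangent line at P: -3·(x − 0) + 7·(y − -1) = 0.
Expanding: -3*x + 7*y + 7 = 0.


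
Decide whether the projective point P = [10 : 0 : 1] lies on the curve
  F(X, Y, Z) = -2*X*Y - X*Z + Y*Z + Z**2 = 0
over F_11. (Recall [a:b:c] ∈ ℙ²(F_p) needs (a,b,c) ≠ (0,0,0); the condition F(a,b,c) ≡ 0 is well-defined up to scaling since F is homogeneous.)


F(10,0,1) ≡ 2 (mod 11); P is NOT on the curve.

Evaluate F(10, 0, 1) term-by-term (mod 11).
  -2*X*Y ↦ -2·10·0·1 = 0
  -X*Z ↦ -1·10·1·1 = -10
  Y*Z ↦ 1·1·0·1 = 0
  Z**2 ↦ 1·1·1·1 = 1
Sum: F(10, 0, 1) = (0) + (-10) + (0) + (1) = -9.
Reducing mod 11: -9 ≡ 2 (mod 11).
Since F(a, b, c) ≡ 2 ≠ 0 (mod 11), P does NOT lie on the curve.


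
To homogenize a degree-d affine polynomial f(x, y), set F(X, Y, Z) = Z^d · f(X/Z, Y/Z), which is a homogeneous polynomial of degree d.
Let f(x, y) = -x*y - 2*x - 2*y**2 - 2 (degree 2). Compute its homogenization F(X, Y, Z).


F(X, Y, Z) = -X*Y - 2*X*Z - 2*Y**2 - 2*Z**2

deg(f) = 2.
Substitute x = X/Z, y = Y/Z into f, then multiply by Z^2.
  monomial -1·x^1·y^1 ↦ -1·X^1·Y^1·Z^0.
  monomial -2·x^1·y^0 ↦ -2·X^1·Y^0·Z^1.
  monomial -2·x^0·y^2 ↦ -2·X^0·Y^2·Z^0.
  monomial -2·x^0·y^0 ↦ -2·X^0·Y^0·Z^2.
Collecting: F(X, Y, Z) = -X*Y - 2*X*Z - 2*Y**2 - 2*Z**2.


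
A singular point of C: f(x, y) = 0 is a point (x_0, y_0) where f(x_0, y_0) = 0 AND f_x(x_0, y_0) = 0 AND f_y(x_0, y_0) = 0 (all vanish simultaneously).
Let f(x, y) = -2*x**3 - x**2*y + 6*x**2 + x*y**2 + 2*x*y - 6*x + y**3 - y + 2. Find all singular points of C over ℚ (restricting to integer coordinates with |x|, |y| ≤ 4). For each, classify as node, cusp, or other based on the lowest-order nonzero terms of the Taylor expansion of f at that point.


Singular points: {(1, 0)}; classification: cusp.

Compute partial derivatives:
  f_x = -6*x**2 - 2*x*y + 12*x + y**2 + 2*y - 6.
  f_y = -x**2 + 2*x*y + 2*x + 3*y**2 - 1.
Scan x_0 ∈ {−4, ..., 4}. For each x_0, f_y(x_0, y) is a polynomial in y; find its integer roots y ∈ {−4, ..., 4}, then test f_x and f at those candidates.
  x = -4: f_y(-4, y) = 3*y**2 - 8*y - 25; no integer root y with |y| ≤ 4.
  x = -3: f_y(-3, y) = 3*y**2 - 6*y - 16; no integer root y with |y| ≤ 4.
  x = -2: f_y(-2, y) = 3*y**2 - 4*y - 9; no integer root y with |y| ≤ 4.
  x = -1: f_y(-1, y) = 3*y**2 - 2*y - 4; no integer root y with |y| ≤ 4.
  x = 0: f_y(0, y) = 3*y**2 - 1; no integer root y with |y| ≤ 4.
  x = 1: f_y(1, y) = 3*y**2 + 2*y; vanishes at y ∈ {0}. (1, 0): f_x = 0, f = 0 — SINGULAR.
  x = 2: f_y(2, y) = 3*y**2 + 4*y - 1; no integer root y with |y| ≤ 4.
  x = 3: f_y(3, y) = 3*y**2 + 6*y - 4; no integer root y with |y| ≤ 4.
  x = 4: f_y(4, y) = 3*y**2 + 8*y - 9; no integer root y with |y| ≤ 4.
Only singular point on the grid: (1, 0).
Classify: substitute x = 1 + u, y = 0 + v and expand: f = -2*u**3 - u**2*v + u*v**2 + v**3 + v**2.
No constant or linear terms (consistent with a singular point). Quadratic part: v**2. Cubic part: -2*u**3 - u**2*v + u*v**2 + v**3.
The quadratic part v**2 is a perfect square, so there is a single (double) tangent line v = 0, i.e. y = 0. Restricting the cubic part to that line (v = 0) leaves -2*u**3 ≠ 0, so f is not divisible by v and the branch is v² ≈ 2*u**3 to lowest order — this is a cusp.
Classification: cusp.


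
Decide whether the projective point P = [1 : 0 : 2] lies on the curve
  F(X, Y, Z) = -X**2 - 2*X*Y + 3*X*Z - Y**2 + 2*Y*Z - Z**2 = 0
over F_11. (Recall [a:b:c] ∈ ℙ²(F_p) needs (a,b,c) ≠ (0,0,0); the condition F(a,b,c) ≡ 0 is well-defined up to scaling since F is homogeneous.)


F(1,0,2) ≡ 1 (mod 11); P is NOT on the curve.

Evaluate F(1, 0, 2) term-by-term (mod 11).
  -X**2 ↦ -1·1·1·1 = -1
  -2*X*Y ↦ -2·1·0·1 = 0
  3*X*Z ↦ 3·1·1·2 = 6
  -Y**2 ↦ -1·1·0·1 = 0
  2*Y*Z ↦ 2·1·0·2 = 0
  -Z**2 ↦ -1·1·1·4 = -4
Sum: F(1, 0, 2) = (-1) + (0) + (6) + (0) + (0) + (-4) = 1.
Reducing mod 11: 1 ≡ 1 (mod 11).
Since F(a, b, c) ≡ 1 ≠ 0 (mod 11), P does NOT lie on the curve.


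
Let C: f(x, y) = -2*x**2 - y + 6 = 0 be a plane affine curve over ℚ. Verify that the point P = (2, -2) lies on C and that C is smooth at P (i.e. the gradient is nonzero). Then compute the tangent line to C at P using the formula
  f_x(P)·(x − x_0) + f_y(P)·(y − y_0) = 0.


Tangent line at P: -8*x - y + 14 = 0.

Step 1: f(2, -2) = 0, so P lies on C.
Step 2: partial derivatives
  f_x(x, y) = -4*x, f_y(x, y) = -1.
  f_x(P) = -8, f_y(P) = -1 (gradient nonzero, so P is smooth).
Step 3: tangent line at P: -8·(x − 2) + -1·(y − -2) = 0.
Expanding: -8*x - y + 14 = 0.


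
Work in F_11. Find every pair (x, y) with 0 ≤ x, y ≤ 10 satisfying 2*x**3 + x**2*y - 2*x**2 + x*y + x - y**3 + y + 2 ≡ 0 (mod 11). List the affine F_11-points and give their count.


Affine F_11-points: {(0, 3), (1, 7), (4, 8), (9, 1), (9, 9)}; count = 5.

For each of the 121 pairs (x, y) ∈ F_11², evaluate f(x, y) mod 11. Record the zeros.
  x = 0: [0↦2, 1↦2, 2↦7, 3↦0, 4↦8, 5↦3, 6↦1, 7↦7, 8↦4, 9↦8, 10↦2]  zeros at y ∈ {3}
  x = 1: [0↦3, 1↦5, 2↦1, 3↦7, 4↦6, 5↦3, 6↦3, 7↦0, 8↦10, 9↦5, 10↦1]  zeros at y ∈ {7}
  x = 2: [0↦1, 1↦7, 2↦7, 3↦6, 4↦9, 5↦10, 6↦3, 7↦4, 8↦7, 9↦6, 10↦6]  zeros at y ∈ ∅
  x = 3: [0↦8, 1↦9, 2↦4, 3↦9, 4↦7, 5↦3, 6↦2, 7↦9, 8↦7, 9↦1, 10↦7]  zeros at y ∈ ∅
  x = 4: [0↦3, 1↦1, 2↦4, 3↦6, 4↦1, 5↦5, 6↦1, 7↦5, 8↦0, 9↦2, 10↦5]  zeros at y ∈ {8}
  x = 5: [0↦9, 1↦6, 2↦8, 3↦9, 4↦3, 5↦6, 6↦1, 7↦4, 8↦9, 9↦10, 10↦1]  zeros at y ∈ ∅
  x = 6: [0↦5, 1↦3, 2↦6, 3↦8, 4↦3, 5↦7, 6↦3, 7↦7, 8↦2, 9↦4, 10↦7]  zeros at y ∈ ∅
  x = 7: [0↦3, 1↦4, 2↦10, 3↦4, 4↦2, 5↦9, 6↦8, 7↦4, 8↦2, 9↦7, 10↦2]  zeros at y ∈ ∅
  x = 8: [0↦4, 1↦10, 2↦10, 3↦9, 4↦1, 5↦2, 6↦6, 7↦7, 8↦10, 9↦9, 10↦9]  zeros at y ∈ ∅
  x = 9: [0↦9, 1↦0, 2↦7, 3↦2, 4↦1, 5↦9, 6↦9, 7↦6, 8↦5, 9↦0, 10↦7]  zeros at y ∈ {1, 9}
  x = 10: [0↦8, 1↦8, 2↦2, 3↦6, 4↦3, 5↦9, 6↦7, 7↦2, 8↦10, 9↦3, 10↦8]  zeros at y ∈ ∅
Collecting zeros: affine points = {(0, 3), (1, 7), (4, 8), (9, 1), (9, 9)}.
Total count |C(F_11)_aff| = 5.


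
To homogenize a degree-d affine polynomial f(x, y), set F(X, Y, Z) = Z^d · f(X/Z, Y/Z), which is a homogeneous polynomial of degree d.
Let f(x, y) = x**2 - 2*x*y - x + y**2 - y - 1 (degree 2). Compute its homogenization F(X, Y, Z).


F(X, Y, Z) = X**2 - 2*X*Y - X*Z + Y**2 - Y*Z - Z**2

deg(f) = 2.
Substitute x = X/Z, y = Y/Z into f, then multiply by Z^2.
  monomial 1·x^2·y^0 ↦ 1·X^2·Y^0·Z^0.
  monomial -2·x^1·y^1 ↦ -2·X^1·Y^1·Z^0.
  monomial -1·x^1·y^0 ↦ -1·X^1·Y^0·Z^1.
  monomial 1·x^0·y^2 ↦ 1·X^0·Y^2·Z^0.
  monomial -1·x^0·y^1 ↦ -1·X^0·Y^1·Z^1.
  monomial -1·x^0·y^0 ↦ -1·X^0·Y^0·Z^2.
Collecting: F(X, Y, Z) = X**2 - 2*X*Y - X*Z + Y**2 - Y*Z - Z**2.


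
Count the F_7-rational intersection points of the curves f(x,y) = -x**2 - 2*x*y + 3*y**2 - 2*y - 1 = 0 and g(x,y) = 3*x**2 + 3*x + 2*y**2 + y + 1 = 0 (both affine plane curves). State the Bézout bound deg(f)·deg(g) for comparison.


Common zeros: {(5, 3)}; count = 1; Bézout bound = 4.

deg(f) = 2, deg(g) = 2, so Bézout bound = 4.
Scan x ∈ F_7. For each x, list the y ∈ F_7 with f(x, y) ≡ 0 and those with g(x, y) ≡ 0 (mod 7); the common zeros in that column are the intersection.
  x = 0: f ≡ 0 at y ∈ {1, 2}; g ≡ 0 at y ∈ {5}; common: ∅.
  x = 1: f ≡ 0 at y ∈ ∅; g ≡ 0 at y ∈ {0, 3}; common: ∅.
  x = 2: f ≡ 0 at y ∈ ∅; g ≡ 0 at y ∈ ∅; common: ∅.
  x = 3: f ≡ 0 at y ∈ {2, 3}; g ≡ 0 at y ∈ ∅; common: ∅.
  x = 4: f ≡ 0 at y ∈ ∅; g ≡ 0 at y ∈ ∅; common: ∅.
  x = 5: f ≡ 0 at y ∈ {1, 3}; g ≡ 0 at y ∈ {0, 3}; common: {3}.
  x = 6: f ≡ 0 at y ∈ ∅; g ≡ 0 at y ∈ {5}; common: ∅.
Collecting: common zeros = {(5, 3)}, so the count is 1.
Comparison with the Bézout bound: 1 ≤ 4 = deg(f)·deg(g), as expected for curves with no common component (the affine F_7-count falls short of the bound because intersections may lie at infinity, over extension fields, or carry multiplicity).


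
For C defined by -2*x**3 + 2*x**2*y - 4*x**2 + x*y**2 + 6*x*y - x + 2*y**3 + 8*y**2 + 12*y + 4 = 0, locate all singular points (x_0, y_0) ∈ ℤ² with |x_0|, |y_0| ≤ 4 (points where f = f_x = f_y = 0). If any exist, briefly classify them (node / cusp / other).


Singular points: {(-1, -1)}; classification: cusp.

Compute partial derivatives:
  f_x = -6*x**2 + 4*x*y - 8*x + y**2 + 6*y - 1.
  f_y = 2*x**2 + 2*x*y + 6*x + 6*y**2 + 16*y + 12.
Scan x_0 ∈ {−4, ..., 4}. For each x_0, f_y(x_0, y) is a polynomial in y; find its integer roots y ∈ {−4, ..., 4}, then test f_x and f at those candidates.
  x = -4: f_y(-4, y) = 6*y**2 + 8*y + 20; no integer root y with |y| ≤ 4.
  x = -3: f_y(-3, y) = 6*y**2 + 10*y + 12; no integer root y with |y| ≤ 4.
  x = -2: f_y(-2, y) = 6*y**2 + 12*y + 8; no integer root y with |y| ≤ 4.
  x = -1: f_y(-1, y) = 6*y**2 + 14*y + 8; vanishes at y ∈ {-1}. (-1, -1): f_x = 0, f = 0 — SINGULAR.
  x = 0: f_y(0, y) = 6*y**2 + 16*y + 12; no integer root y with |y| ≤ 4.
  x = 1: f_y(1, y) = 6*y**2 + 18*y + 20; no integer root y with |y| ≤ 4.
  x = 2: f_y(2, y) = 6*y**2 + 20*y + 32; no integer root y with |y| ≤ 4.
  x = 3: f_y(3, y) = 6*y**2 + 22*y + 48; no integer root y with |y| ≤ 4.
  x = 4: f_y(4, y) = 6*y**2 + 24*y + 68; no integer root y with |y| ≤ 4.
Only singular point on the grid: (-1, -1).
Classify: substitute x = -1 + u, y = -1 + v and expand: f = -2*u**3 + 2*u**2*v + u*v**2 + 2*v**3 + v**2.
No constant or linear terms (consistent with a singular point). Quadratic part: v**2. Cubic part: -2*u**3 + 2*u**2*v + u*v**2 + 2*v**3.
The quadratic part v**2 is a perfect square, so there is a single (double) tangent line v = 0, i.e. y = -1. Restricting the cubic part to that line (v = 0) leaves -2*u**3 ≠ 0, so f is not divisible by v and the branch is v² ≈ 2*u**3 to lowest order — this is a cusp.
Classification: cusp.


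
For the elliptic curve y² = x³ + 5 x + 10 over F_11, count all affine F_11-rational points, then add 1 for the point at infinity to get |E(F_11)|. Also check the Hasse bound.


Affine points = {(1, 4), (1, 7), (6, 5), (6, 6), (7, 5), (7, 6), (8, 1), (8, 10), (9, 5), (9, 6), (10, 2), (10, 9)}; affine count = 12; |E(F_11)| = 13.

Discriminant check: Δ ∝ 4a³ + 27b² = 4·5³ + 27·10² = 4·125 + 27·100 ≡ 10 (mod 11). Nonzero ⇒ E is nonsingular.
For each x ∈ F_11, compute rhs = x³ + 5·x + 10 mod 11, then count y ∈ F_11 with y² ≡ rhs.
  x = 0: rhs = 10, matching y values: none (0 points).
  x = 1: rhs = 5, matching y values: 4, 7 (2 points).
  x = 2: rhs = 6, matching y values: none (0 points).
  x = 3: rhs = 8, matching y values: none (0 points).
  x = 4: rhs = 6, matching y values: none (0 points).
  x = 5: rhs = 6, matching y values: none (0 points).
  x = 6: rhs = 3, matching y values: 5, 6 (2 points).
  x = 7: rhs = 3, matching y values: 5, 6 (2 points).
  x = 8: rhs = 1, matching y values: 1, 10 (2 points).
  x = 9: rhs = 3, matching y values: 5, 6 (2 points).
  x = 10: rhs = 4, matching y values: 2, 9 (2 points).
Total affine count: 12.
Full point count |E(F_11)| = 12 + 1 = 13.
Hasse bound: |13 − (11+1)| = |1| = 1 ≤ 2√11 ≈ 6.6332 ✓.


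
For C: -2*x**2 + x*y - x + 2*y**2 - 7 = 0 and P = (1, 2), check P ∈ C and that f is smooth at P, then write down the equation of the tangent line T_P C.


Tangent line at P: -3*x + 9*y - 15 = 0.

Step 1: f(1, 2) = 0, so P lies on C.
Step 2: partial derivatives
  f_x(x, y) = -4*x + y - 1, f_y(x, y) = x + 4*y.
  f_x(P) = -3, f_y(P) = 9 (gradient nonzero, so P is smooth).
Step 3: tangent line at P: -3·(x − 1) + 9·(y − 2) = 0.
Expanding: -3*x + 9*y - 15 = 0.


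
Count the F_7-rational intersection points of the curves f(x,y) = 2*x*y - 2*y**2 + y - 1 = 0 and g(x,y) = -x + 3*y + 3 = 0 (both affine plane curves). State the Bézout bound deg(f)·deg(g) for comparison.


Common zeros: {(1, 4), (5, 3)}; count = 2; Bézout bound = 2.

deg(f) = 2, deg(g) = 1, so Bézout bound = 2.
Scan x ∈ F_7. For each x, list the y ∈ F_7 with f(x, y) ≡ 0 and those with g(x, y) ≡ 0 (mod 7); the common zeros in that column are the intersection.
  x = 0: f ≡ 0 at y ∈ {2}; g ≡ 0 at y ∈ {6}; common: ∅.
  x = 1: f ≡ 0 at y ∈ {1, 4}; g ≡ 0 at y ∈ {4}; common: {4}.
  x = 2: f ≡ 0 at y ∈ ∅; g ≡ 0 at y ∈ {2}; common: ∅.
  x = 3: f ≡ 0 at y ∈ ∅; g ≡ 0 at y ∈ {0}; common: ∅.
  x = 4: f ≡ 0 at y ∈ ∅; g ≡ 0 at y ∈ {5}; common: ∅.
  x = 5: f ≡ 0 at y ∈ {3, 6}; g ≡ 0 at y ∈ {3}; common: {3}.
  x = 6: f ≡ 0 at y ∈ {5}; g ≡ 0 at y ∈ {1}; common: ∅.
Collecting: common zeros = {(1, 4), (5, 3)}, so the count is 2.
Comparison with the Bézout bound: 2 ≤ 2 = deg(f)·deg(g), as expected for curves with no common component (the bound is attained).


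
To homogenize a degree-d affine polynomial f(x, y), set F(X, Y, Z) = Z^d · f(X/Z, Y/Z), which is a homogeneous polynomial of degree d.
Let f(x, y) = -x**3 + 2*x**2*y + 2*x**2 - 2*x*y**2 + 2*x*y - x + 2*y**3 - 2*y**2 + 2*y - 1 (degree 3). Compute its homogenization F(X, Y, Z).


F(X, Y, Z) = -X**3 + 2*X**2*Y + 2*X**2*Z - 2*X*Y**2 + 2*X*Y*Z - X*Z**2 + 2*Y**3 - 2*Y**2*Z + 2*Y*Z**2 - Z**3

deg(f) = 3.
Substitute x = X/Z, y = Y/Z into f, then multiply by Z^3.
  monomial -1·x^3·y^0 ↦ -1·X^3·Y^0·Z^0.
  monomial 2·x^2·y^1 ↦ 2·X^2·Y^1·Z^0.
  monomial 2·x^2·y^0 ↦ 2·X^2·Y^0·Z^1.
  monomial -2·x^1·y^2 ↦ -2·X^1·Y^2·Z^0.
  monomial 2·x^1·y^1 ↦ 2·X^1·Y^1·Z^1.
  monomial -1·x^1·y^0 ↦ -1·X^1·Y^0·Z^2.
  monomial 2·x^0·y^3 ↦ 2·X^0·Y^3·Z^0.
  monomial -2·x^0·y^2 ↦ -2·X^0·Y^2·Z^1.
  monomial 2·x^0·y^1 ↦ 2·X^0·Y^1·Z^2.
  monomial -1·x^0·y^0 ↦ -1·X^0·Y^0·Z^3.
Collecting: F(X, Y, Z) = -X**3 + 2*X**2*Y + 2*X**2*Z - 2*X*Y**2 + 2*X*Y*Z - X*Z**2 + 2*Y**3 - 2*Y**2*Z + 2*Y*Z**2 - Z**3.


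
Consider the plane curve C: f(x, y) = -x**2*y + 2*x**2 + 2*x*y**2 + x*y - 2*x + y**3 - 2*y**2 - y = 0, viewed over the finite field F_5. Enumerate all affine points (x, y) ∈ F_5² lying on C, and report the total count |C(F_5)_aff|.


Affine F_5-points: {(0, 0), (1, 0), (1, 1), (1, 4), (2, 3), (3, 1), (4, 2)}; count = 7.

For each of the 25 pairs (x, y) ∈ F_5², evaluate f(x, y) mod 5. Record the zeros.
  x = 0: [0↦0, 1↦3, 2↦3, 3↦1, 4↦3]  zeros at y ∈ {0}
  x = 1: [0↦0, 1↦0, 2↦1, 3↦4, 4↦0]  zeros at y ∈ {0, 1, 4}
  x = 2: [0↦4, 1↦4, 2↦4, 3↦0, 4↦3]  zeros at y ∈ {3}
  x = 3: [0↦2, 1↦0, 2↦2, 3↦4, 4↦2]  zeros at y ∈ {1}
  x = 4: [0↦4, 1↦3, 2↦0, 3↦1, 4↦2]  zeros at y ∈ {2}
Collecting zeros: affine points = {(0, 0), (1, 0), (1, 1), (1, 4), (2, 3), (3, 1), (4, 2)}.
Total count |C(F_5)_aff| = 7.


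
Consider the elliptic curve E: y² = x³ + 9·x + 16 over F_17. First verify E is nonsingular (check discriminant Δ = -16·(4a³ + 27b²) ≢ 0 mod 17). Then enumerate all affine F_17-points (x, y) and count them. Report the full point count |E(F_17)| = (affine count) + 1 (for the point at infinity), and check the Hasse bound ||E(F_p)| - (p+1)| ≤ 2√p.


Affine points = {(0, 4), (0, 13), (1, 3), (1, 14), (2, 5), (2, 12), (3, 6), (3, 11), (5, 4), (5, 13), (10, 1), (10, 16), (11, 1), (11, 16), (12, 4), (12, 13), (13, 1), (13, 16), (14, 8), (14, 9)}; affine count = 20; |E(F_17)| = 21.

Discriminant check: Δ ∝ 4a³ + 27b² = 4·9³ + 27·16² = 4·729 + 27·256 ≡ 2 (mod 17). Nonzero ⇒ E is nonsingular.
For each x ∈ F_17, compute rhs = x³ + 9·x + 16 mod 17, then count y ∈ F_17 with y² ≡ rhs.
  x = 0: rhs = 16, matching y values: 4, 13 (2 points).
  x = 1: rhs = 9, matching y values: 3, 14 (2 points).
  x = 2: rhs = 8, matching y values: 5, 12 (2 points).
  x = 3: rhs = 2, matching y values: 6, 11 (2 points).
  x = 4: rhs = 14, matching y values: none (0 points).
  x = 5: rhs = 16, matching y values: 4, 13 (2 points).
  x = 6: rhs = 14, matching y values: none (0 points).
  x = 7: rhs = 14, matching y values: none (0 points).
  x = 8: rhs = 5, matching y values: none (0 points).
  x = 9: rhs = 10, matching y values: none (0 points).
  x = 10: rhs = 1, matching y values: 1, 16 (2 points).
  x = 11: rhs = 1, matching y values: 1, 16 (2 points).
  x = 12: rhs = 16, matching y values: 4, 13 (2 points).
  x = 13: rhs = 1, matching y values: 1, 16 (2 points).
  x = 14: rhs = 13, matching y values: 8, 9 (2 points).
  x = 15: rhs = 7, matching y values: none (0 points).
  x = 16: rhs = 6, matching y values: none (0 points).
Total affine count: 20.
Full point count |E(F_17)| = 20 + 1 = 21.
Hasse bound: |21 − (17+1)| = |3| = 3 ≤ 2√17 ≈ 8.2462 ✓.


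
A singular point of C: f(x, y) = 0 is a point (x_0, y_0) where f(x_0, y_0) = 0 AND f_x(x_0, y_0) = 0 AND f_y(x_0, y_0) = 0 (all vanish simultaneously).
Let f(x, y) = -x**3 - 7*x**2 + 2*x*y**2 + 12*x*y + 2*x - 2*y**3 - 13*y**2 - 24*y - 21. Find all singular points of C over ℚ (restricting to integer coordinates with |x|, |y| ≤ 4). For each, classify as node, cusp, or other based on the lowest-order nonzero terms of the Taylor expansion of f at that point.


Singular points: {(-2, -3)}; classification: node.

Compute partial derivatives:
  f_x = -3*x**2 - 14*x + 2*y**2 + 12*y + 2.
  f_y = 4*x*y + 12*x - 6*y**2 - 26*y - 24.
Scan x_0 ∈ {−4, ..., 4}. For each x_0, f_y(x_0, y) is a polynomial in y; find its integer roots y ∈ {−4, ..., 4}, then test f_x and f at those candidates.
  x = -4: f_y(-4, y) = -6*y**2 - 42*y - 72; vanishes at y ∈ {-4, -3}. (-4, -4): f_x = -6 ≠ 0; (-4, -3): f_x = -8 ≠ 0.
  x = -3: f_y(-3, y) = -6*y**2 - 38*y - 60; vanishes at y ∈ {-3}. (-3, -3): f_x = -1 ≠ 0.
  x = -2: f_y(-2, y) = -6*y**2 - 34*y - 48; vanishes at y ∈ {-3}. (-2, -3): f_x = 0, f = 0 — SINGULAR.
  x = -1: f_y(-1, y) = -6*y**2 - 30*y - 36; vanishes at y ∈ {-3, -2}. (-1, -3): f_x = -5 ≠ 0; (-1, -2): f_x = -3 ≠ 0.
  x = 0: f_y(0, y) = -6*y**2 - 26*y - 24; vanishes at y ∈ {-3}. (0, -3): f_x = -16 ≠ 0.
  x = 1: f_y(1, y) = -6*y**2 - 22*y - 12; vanishes at y ∈ {-3}. (1, -3): f_x = -33 ≠ 0.
  x = 2: f_y(2, y) = -6*y**2 - 18*y; vanishes at y ∈ {-3, 0}. (2, -3): f_x = -56 ≠ 0; (2, 0): f_x = -38 ≠ 0.
  x = 3: f_y(3, y) = -6*y**2 - 14*y + 12; vanishes at y ∈ {-3}. (3, -3): f_x = -85 ≠ 0.
  x = 4: f_y(4, y) = -6*y**2 - 10*y + 24; vanishes at y ∈ {-3}. (4, -3): f_x = -120 ≠ 0.
Only singular point on the grid: (-2, -3).
Classify: substitute x = -2 + u, y = -3 + v and expand: f = -u**3 - u**2 + 2*u*v**2 - 2*v**3 + v**2.
No constant or linear terms (consistent with a singular point). Quadratic part: -u**2 + v**2. Cubic part: -u**3 + 2*u*v**2 - 2*v**3.
The quadratic part v**2 - u**2 = (v − u)(v + u) splits into two distinct linear factors, so there are two distinct tangent lines y − -3 = ±(x − -2) — this is a node (ordinary double point).
Classification: node.


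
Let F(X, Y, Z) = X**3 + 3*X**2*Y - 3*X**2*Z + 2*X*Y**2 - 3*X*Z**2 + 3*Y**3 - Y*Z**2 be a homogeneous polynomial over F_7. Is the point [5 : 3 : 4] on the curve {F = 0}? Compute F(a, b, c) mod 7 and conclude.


F(5,3,4) ≡ 3 (mod 7); P is NOT on the curve.

Evaluate F(5, 3, 4) term-by-term (mod 7).
  X**3 ↦ 1·125·1·1 = 125
  3*X**2*Y ↦ 3·25·3·1 = 225
  -3*X**2*Z ↦ -3·25·1·4 = -300
  2*X*Y**2 ↦ 2·5·9·1 = 90
  -3*X*Z**2 ↦ -3·5·1·16 = -240
  3*Y**3 ↦ 3·1·27·1 = 81
  -Y*Z**2 ↦ -1·1·3·16 = -48
Sum: F(5, 3, 4) = (125) + (225) + (-300) + (90) + (-240) + (81) + (-48) = -67.
Reducing mod 7: -67 ≡ 3 (mod 7).
Since F(a, b, c) ≡ 3 ≠ 0 (mod 7), P does NOT lie on the curve.


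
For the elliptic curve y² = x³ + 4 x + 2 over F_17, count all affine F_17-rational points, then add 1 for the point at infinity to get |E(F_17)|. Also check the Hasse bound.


Affine points = {(0, 6), (0, 11), (2, 1), (2, 16), (6, 2), (6, 15), (7, 4), (7, 13), (8, 6), (8, 11), (9, 6), (9, 11), (11, 0)}; affine count = 13; |E(F_17)| = 14.

Discriminant check: Δ ∝ 4a³ + 27b² = 4·4³ + 27·2² = 4·64 + 27·4 ≡ 7 (mod 17). Nonzero ⇒ E is nonsingular.
For each x ∈ F_17, compute rhs = x³ + 4·x + 2 mod 17, then count y ∈ F_17 with y² ≡ rhs.
  x = 0: rhs = 2, matching y values: 6, 11 (2 points).
  x = 1: rhs = 7, matching y values: none (0 points).
  x = 2: rhs = 1, matching y values: 1, 16 (2 points).
  x = 3: rhs = 7, matching y values: none (0 points).
  x = 4: rhs = 14, matching y values: none (0 points).
  x = 5: rhs = 11, matching y values: none (0 points).
  x = 6: rhs = 4, matching y values: 2, 15 (2 points).
  x = 7: rhs = 16, matching y values: 4, 13 (2 points).
  x = 8: rhs = 2, matching y values: 6, 11 (2 points).
  x = 9: rhs = 2, matching y values: 6, 11 (2 points).
  x = 10: rhs = 5, matching y values: none (0 points).
  x = 11: rhs = 0, matching y values: 0 (1 points).
  x = 12: rhs = 10, matching y values: none (0 points).
  x = 13: rhs = 7, matching y values: none (0 points).
  x = 14: rhs = 14, matching y values: none (0 points).
  x = 15: rhs = 3, matching y values: none (0 points).
  x = 16: rhs = 14, matching y values: none (0 points).
Total affine count: 13.
Full point count |E(F_17)| = 13 + 1 = 14.
Hasse bound: |14 − (17+1)| = |-4| = 4 ≤ 2√17 ≈ 8.2462 ✓.


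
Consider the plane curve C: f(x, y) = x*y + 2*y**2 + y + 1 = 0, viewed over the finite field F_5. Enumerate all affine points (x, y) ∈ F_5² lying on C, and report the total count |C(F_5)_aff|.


Affine F_5-points: {(1, 1), (1, 3), (2, 2), (2, 4)}; count = 4.

For each of the 25 pairs (x, y) ∈ F_5², evaluate f(x, y) mod 5. Record the zeros.
  x = 0: [0↦1, 1↦4, 2↦1, 3↦2, 4↦2]  zeros at y ∈ ∅
  x = 1: [0↦1, 1↦0, 2↦3, 3↦0, 4↦1]  zeros at y ∈ {1, 3}
  x = 2: [0↦1, 1↦1, 2↦0, 3↦3, 4↦0]  zeros at y ∈ {2, 4}
  x = 3: [0↦1, 1↦2, 2↦2, 3↦1, 4↦4]  zeros at y ∈ ∅
  x = 4: [0↦1, 1↦3, 2↦4, 3↦4, 4↦3]  zeros at y ∈ ∅
Collecting zeros: affine points = {(1, 1), (1, 3), (2, 2), (2, 4)}.
Total count |C(F_5)_aff| = 4.


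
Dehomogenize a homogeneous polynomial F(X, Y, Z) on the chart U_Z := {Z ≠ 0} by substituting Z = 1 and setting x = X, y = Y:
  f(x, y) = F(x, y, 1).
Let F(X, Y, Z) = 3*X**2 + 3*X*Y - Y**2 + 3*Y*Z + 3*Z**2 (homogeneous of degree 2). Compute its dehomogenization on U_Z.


f(x, y) = 3*x**2 + 3*x*y - y**2 + 3*y + 3

On U_Z we set Z = 1. Each monomial c·X^i·Y^j·Z^k in F becomes c·x^i·y^j·1^k = c·x^i·y^j.
Substituting Z = 1: F(X, Y, 1) = 3*x**2 + 3*x*y - y**2 + 3*y + 3.
Note: deg(f) ≤ deg(F) = 2; strict inequality happens when F is divisible by Z (lost terms).
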